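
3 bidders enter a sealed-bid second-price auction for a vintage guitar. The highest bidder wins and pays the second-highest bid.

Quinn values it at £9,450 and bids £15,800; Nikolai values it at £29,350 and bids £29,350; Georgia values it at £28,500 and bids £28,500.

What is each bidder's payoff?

Sorted high to low: Nikolai £29,350 > Georgia £28,500 > Quinn £15,800.
Nikolai has the top bid and wins; the price is the second-highest bid, £28,500.
Nikolai's payoff = £29,350 − £28,500 = £850. All other bidders lose, so their payoff is 0.

Payoffs: Quinn £0, Nikolai £850, Georgia £0.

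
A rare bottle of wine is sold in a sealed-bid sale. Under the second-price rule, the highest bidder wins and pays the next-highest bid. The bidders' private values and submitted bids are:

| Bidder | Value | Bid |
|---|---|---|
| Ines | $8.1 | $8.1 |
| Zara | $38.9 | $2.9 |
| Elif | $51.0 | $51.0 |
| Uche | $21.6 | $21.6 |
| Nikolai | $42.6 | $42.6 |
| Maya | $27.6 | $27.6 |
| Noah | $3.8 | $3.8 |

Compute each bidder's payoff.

Sorted high to low: Elif $51.0; Nikolai $42.6; Maya $27.6; Uche $21.6; Ines $8.1; Noah $3.8; Zara $2.9.
Elif has the top bid and wins; the price is the second-highest bid, $42.6.
Elif's payoff = $51.0 − $42.6 = $8.4. All other bidders lose, so their payoff is 0.

Ines $0.0, Zara $0.0, Elif $8.4, Uche $0.0, Nikolai $0.0, Maya $0.0, Noah $0.0.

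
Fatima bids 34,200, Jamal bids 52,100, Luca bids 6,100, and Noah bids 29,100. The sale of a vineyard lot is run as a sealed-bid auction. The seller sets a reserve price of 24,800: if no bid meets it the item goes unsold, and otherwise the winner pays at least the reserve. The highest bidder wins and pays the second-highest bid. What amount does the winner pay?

Ordered from highest: Jamal 52,100 > Fatima 34,200 > Noah 29,100 > Luca 6,100.
Jamal has the highest bid, so Jamal wins.
The second-highest bid is 34,200, which exceeds the reserve, so that sets the price.

Price paid: 34,200.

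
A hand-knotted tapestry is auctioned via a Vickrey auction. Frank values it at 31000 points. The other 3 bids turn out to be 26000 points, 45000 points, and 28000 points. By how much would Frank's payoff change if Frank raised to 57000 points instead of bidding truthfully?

The highest competing bid is 45000 points.
Bidding truthfully at 31000 points: the top bid is 45000 points (a rival), so Frank loses. Payoff = 0 points.
Bidding 57000 points: Frank has the top bid, wins, and pays the second-highest bid 45000 points. Payoff = 31000 points − 45000 points = -14000 points.
Change = -14000 points − 0 points = -14000 points.
Deviating from a truthful bid can only lose payoff in a second-price auction — never gain.

Payoff change: -14000 points.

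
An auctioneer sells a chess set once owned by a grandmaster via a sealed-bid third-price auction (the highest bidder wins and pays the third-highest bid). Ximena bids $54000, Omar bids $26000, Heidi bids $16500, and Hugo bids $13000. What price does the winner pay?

The winner pays $16500.

Bids in descending order: Ximena $54000, then Omar $26000, then Heidi $16500, then Hugo $13000.
Ximena is the highest bidder, so Ximena wins.
Under the third-price rule, the price is the third-highest bid: $16500.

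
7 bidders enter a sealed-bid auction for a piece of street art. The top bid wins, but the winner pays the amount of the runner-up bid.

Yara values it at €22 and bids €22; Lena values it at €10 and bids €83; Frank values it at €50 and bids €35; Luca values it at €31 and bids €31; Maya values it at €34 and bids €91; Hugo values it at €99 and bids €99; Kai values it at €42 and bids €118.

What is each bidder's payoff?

Payoffs: Yara €0, Lena €0, Frank €0, Luca €0, Maya €0, Hugo €0, Kai -€57.

Bids in descending order: Kai €118, then Hugo €99, then Maya €91, then Lena €83, then Frank €35, then Luca €31, then Yara €22.
Kai has the top bid and wins; the price is the second-highest bid, €99.
Kai's payoff = €42 − €99 = -€57. All other bidders lose, so their payoff is 0.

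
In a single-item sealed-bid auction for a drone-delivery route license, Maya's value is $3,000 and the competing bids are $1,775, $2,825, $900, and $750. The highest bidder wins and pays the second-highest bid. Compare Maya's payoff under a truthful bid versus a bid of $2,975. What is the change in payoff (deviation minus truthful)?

Payoff change: $0.

The highest competing bid is $2,825.
Bidding truthfully at $3,000: Maya has the top bid, wins, and pays the second-highest bid $2,825. Payoff = $3,000 − $2,825 = $175.
Bidding $2,975: Maya has the top bid, wins, and pays the second-highest bid $2,825. Payoff = $3,000 − $2,825 = $175.
Change = $175 − $175 = $0.
The bid only affects whether you win, not the price — here both bids land on the same side of the top rival bid, so the deviation is payoff-neutral.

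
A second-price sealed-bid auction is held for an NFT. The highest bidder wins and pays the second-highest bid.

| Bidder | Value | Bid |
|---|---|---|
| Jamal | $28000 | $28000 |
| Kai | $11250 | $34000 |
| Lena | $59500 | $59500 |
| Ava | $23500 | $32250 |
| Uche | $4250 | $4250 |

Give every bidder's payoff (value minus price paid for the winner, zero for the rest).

Bids in descending order: Lena $59500, then Kai $34000, then Ava $32250, then Jamal $28000, then Uche $4250.
Lena has the top bid and wins; the price is the second-highest bid, $34000.
Lena's payoff = $59500 − $34000 = $25500. All other bidders lose, so their payoff is 0.

Payoffs: Jamal $0, Kai $0, Lena $25500, Ava $0, Uche $0.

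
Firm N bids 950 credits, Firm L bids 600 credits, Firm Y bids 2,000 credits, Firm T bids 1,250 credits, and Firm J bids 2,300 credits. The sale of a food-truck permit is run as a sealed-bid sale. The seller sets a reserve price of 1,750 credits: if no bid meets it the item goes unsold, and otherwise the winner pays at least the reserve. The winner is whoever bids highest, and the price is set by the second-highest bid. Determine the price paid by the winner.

Price paid: 2,000 credits.

Sorted high to low: Firm J 2,300 credits; Firm Y 2,000 credits; Firm T 1,250 credits; Firm N 950 credits; Firm L 600 credits.
Firm J has the highest bid, so Firm J wins.
The second-highest bid is 2,000 credits, which exceeds the reserve, so that sets the price.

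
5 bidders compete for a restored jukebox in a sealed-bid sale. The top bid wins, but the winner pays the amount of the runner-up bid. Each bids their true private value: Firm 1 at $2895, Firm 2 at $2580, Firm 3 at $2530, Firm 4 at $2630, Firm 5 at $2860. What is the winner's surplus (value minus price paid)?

Sorted high to low: Firm 1 $2895 > Firm 5 $2860 > Firm 4 $2630 > Firm 2 $2580 > Firm 3 $2530.
Firm 1 wins with the top bid and pays the second-highest, $2860.
Surplus = $2895 − $2860 = $35.

Winner's surplus: $35.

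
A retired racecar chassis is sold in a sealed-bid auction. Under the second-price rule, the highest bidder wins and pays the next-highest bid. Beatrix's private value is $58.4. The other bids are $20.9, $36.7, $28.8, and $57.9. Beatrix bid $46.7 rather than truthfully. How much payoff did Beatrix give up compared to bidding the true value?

The highest competing bid is $57.9.
Bidding truthfully at $58.4: Beatrix has the top bid, wins, and pays the second-highest bid $57.9. Payoff = $58.4 − $57.9 = $0.5.
Bidding $46.7: the top bid is $57.9 (a rival), so Beatrix loses. Payoff = $0.0.
Regret = truthful payoff − actual payoff = $0.5 − $0.0 = $0.5.
This is the dominant-strategy logic: truthful bidding weakly beats any alternative.

Regret: $0.5.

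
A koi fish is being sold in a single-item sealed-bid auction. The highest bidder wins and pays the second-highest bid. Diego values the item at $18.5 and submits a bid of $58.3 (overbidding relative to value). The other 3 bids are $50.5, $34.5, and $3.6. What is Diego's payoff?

Diego's payoff: -$32.0.

Highest competing bid: $50.5.
Diego's bid $58.3 is the highest overall, so Diego wins and pays the second-highest bid, $50.5.
Payoff = value − price = $18.5 − $50.5 = -$32.0.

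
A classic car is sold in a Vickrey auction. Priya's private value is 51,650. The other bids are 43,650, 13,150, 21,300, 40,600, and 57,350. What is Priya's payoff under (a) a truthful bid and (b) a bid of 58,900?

The highest competing bid is 57,350.
Bidding truthfully at 51,650: the top bid is 57,350 (a rival), so Priya loses. Payoff = 0.
Bidding 58,900: Priya has the top bid, wins, and pays the second-highest bid 57,350. Payoff = 51,650 − 57,350 = -5,700.

Truthful: 0; alternative: -5,700.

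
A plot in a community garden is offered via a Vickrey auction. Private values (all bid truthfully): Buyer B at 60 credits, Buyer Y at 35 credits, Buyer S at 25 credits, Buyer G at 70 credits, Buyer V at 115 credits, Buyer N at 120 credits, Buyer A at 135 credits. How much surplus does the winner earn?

Winner's surplus: 15 credits.

Ordered from highest: Buyer A 135 credits; Buyer N 120 credits; Buyer V 115 credits; Buyer G 70 credits; Buyer B 60 credits; Buyer Y 35 credits; Buyer S 25 credits.
Buyer A wins with the top bid and pays the second-highest, 120 credits.
Surplus = 135 credits − 120 credits = 15 credits.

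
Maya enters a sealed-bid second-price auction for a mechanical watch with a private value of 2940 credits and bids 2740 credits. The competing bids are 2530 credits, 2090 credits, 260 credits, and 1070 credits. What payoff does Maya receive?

410 credits

Highest competing bid: 2530 credits.
Maya's bid 2740 credits is the highest overall, so Maya wins and pays the second-highest bid, 2530 credits.
Payoff = value − price = 2940 credits − 2530 credits = 410 credits.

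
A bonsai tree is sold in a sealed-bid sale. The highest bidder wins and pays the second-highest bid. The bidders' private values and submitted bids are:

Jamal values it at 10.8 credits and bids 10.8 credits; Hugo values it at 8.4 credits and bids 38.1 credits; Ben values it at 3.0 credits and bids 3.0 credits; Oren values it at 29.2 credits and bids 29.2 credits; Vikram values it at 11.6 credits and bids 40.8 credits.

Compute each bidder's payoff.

Payoffs: Jamal 0.0 credits, Hugo 0.0 credits, Ben 0.0 credits, Oren 0.0 credits, Vikram -26.5 credits.

Ranking the bids: Vikram 40.8 credits > Hugo 38.1 credits > Oren 29.2 credits > Jamal 10.8 credits > Ben 3.0 credits.
Vikram has the top bid and wins; the price is the second-highest bid, 38.1 credits.
Vikram's payoff = 11.6 credits − 38.1 credits = -26.5 credits. All other bidders lose, so their payoff is 0.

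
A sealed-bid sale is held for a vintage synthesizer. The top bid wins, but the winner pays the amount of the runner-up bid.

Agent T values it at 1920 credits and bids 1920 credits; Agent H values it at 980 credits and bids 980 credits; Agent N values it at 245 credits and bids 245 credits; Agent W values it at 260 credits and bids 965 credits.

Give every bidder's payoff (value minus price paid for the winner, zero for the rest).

Payoffs: Agent T 940 credits, Agent H 0 credits, Agent N 0 credits, Agent W 0 credits.

Sorted high to low: Agent T 1920 credits; Agent H 980 credits; Agent W 965 credits; Agent N 245 credits.
Agent T has the top bid and wins; the price is the second-highest bid, 980 credits.
Agent T's payoff = 1920 credits − 980 credits = 940 credits. All other bidders lose, so their payoff is 0.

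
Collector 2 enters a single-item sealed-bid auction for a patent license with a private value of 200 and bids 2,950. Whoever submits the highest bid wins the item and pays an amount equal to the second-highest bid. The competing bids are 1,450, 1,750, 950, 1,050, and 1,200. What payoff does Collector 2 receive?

Payoff = -1,550.

Highest competing bid: 1,750.
Collector 2's bid 2,950 is the highest overall, so Collector 2 wins and pays the second-highest bid, 1,750.
Payoff = value − price = 200 − 1,750 = -1,550.
Overbidding won the item at a price above value — truthful bidding would have avoided this loss.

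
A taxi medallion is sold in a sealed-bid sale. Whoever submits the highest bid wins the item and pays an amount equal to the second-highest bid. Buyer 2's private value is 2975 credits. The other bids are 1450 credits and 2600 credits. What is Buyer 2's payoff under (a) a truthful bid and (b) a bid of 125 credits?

Truthful: 375 credits; alternative: 0 credits.

The highest competing bid is 2600 credits.
Bidding truthfully at 2975 credits: Buyer 2 has the top bid, wins, and pays the second-highest bid 2600 credits. Payoff = 2975 credits − 2600 credits = 375 credits.
Bidding 125 credits: the top bid is 2600 credits (a rival), so Buyer 2 loses. Payoff = 0 credits.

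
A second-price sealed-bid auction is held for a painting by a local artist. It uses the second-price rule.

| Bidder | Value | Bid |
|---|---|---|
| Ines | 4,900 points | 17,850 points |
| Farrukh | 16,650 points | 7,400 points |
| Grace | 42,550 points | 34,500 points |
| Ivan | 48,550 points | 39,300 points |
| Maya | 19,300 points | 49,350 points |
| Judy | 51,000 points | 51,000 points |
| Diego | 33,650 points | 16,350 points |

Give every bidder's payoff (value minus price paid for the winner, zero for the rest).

Ines 0 points, Farrukh 0 points, Grace 0 points, Ivan 0 points, Maya 0 points, Judy 1,650 points, Diego 0 points.

Bids in descending order: Judy 51,000 points > Maya 49,350 points > Ivan 39,300 points > Grace 34,500 points > Ines 17,850 points > Diego 16,350 points > Farrukh 7,400 points.
Judy has the top bid and wins; the price is the second-highest bid, 49,350 points.
Judy's payoff = 51,000 points − 49,350 points = 1,650 points. All other bidders lose, so their payoff is 0.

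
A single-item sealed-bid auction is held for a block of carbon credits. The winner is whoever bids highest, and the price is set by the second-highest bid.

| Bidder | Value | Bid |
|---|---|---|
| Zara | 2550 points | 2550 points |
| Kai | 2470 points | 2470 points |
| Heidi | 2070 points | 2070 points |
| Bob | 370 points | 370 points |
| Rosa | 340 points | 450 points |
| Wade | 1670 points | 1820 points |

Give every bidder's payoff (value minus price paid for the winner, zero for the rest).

Bids in descending order: Zara 2550 points; Kai 2470 points; Heidi 2070 points; Wade 1820 points; Rosa 450 points; Bob 370 points.
Zara has the top bid and wins; the price is the second-highest bid, 2470 points.
Zara's payoff = 2550 points − 2470 points = 80 points. All other bidders lose, so their payoff is 0.

Payoffs: Zara 80 points, Kai 0 points, Heidi 0 points, Bob 0 points, Rosa 0 points, Wade 0 points.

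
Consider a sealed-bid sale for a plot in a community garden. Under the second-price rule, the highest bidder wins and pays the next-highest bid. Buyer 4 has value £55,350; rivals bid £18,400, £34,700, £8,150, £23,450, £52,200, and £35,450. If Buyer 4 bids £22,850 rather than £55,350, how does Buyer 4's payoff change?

The highest competing bid is £52,200.
Bidding truthfully at £55,350: Buyer 4 has the top bid, wins, and pays the second-highest bid £52,200. Payoff = £55,350 − £52,200 = £3,150.
Bidding £22,850: the top bid is £52,200 (a rival), so Buyer 4 loses. Payoff = £0.
Change = £0 − £3,150 = -£3,150.

-£3,150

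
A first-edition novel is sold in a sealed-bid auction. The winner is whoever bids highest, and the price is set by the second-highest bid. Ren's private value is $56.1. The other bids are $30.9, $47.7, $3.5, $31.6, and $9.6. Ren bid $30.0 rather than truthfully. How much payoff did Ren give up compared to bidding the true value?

The highest competing bid is $47.7.
Bidding truthfully at $56.1: Ren has the top bid, wins, and pays the second-highest bid $47.7. Payoff = $56.1 − $47.7 = $8.4.
Bidding $30.0: the top bid is $47.7 (a rival), so Ren loses. Payoff = $0.0.
Regret = truthful payoff − actual payoff = $8.4 − $0.0 = $8.4.
This is the dominant-strategy logic: truthful bidding weakly beats any alternative.

$8.4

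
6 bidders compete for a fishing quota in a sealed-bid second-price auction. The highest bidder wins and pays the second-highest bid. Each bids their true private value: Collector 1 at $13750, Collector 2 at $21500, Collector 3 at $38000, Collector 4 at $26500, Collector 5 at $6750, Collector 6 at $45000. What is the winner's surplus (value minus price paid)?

Bids in descending order: Collector 6 $45000, then Collector 3 $38000, then Collector 4 $26500, then Collector 2 $21500, then Collector 1 $13750, then Collector 5 $6750.
Collector 6 wins with the top bid and pays the second-highest, $38000.
Surplus = $45000 − $38000 = $7000.

Surplus = $7000.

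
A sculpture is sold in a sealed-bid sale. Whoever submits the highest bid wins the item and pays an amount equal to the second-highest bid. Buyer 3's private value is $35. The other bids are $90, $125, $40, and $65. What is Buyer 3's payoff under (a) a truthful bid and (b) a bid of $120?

(a) $0  (b) $0

The highest competing bid is $125.
Bidding truthfully at $35: the top bid is $125 (a rival), so Buyer 3 loses. Payoff = $0.
Bidding $120: the top bid is $125 (a rival), so Buyer 3 loses. Payoff = $0.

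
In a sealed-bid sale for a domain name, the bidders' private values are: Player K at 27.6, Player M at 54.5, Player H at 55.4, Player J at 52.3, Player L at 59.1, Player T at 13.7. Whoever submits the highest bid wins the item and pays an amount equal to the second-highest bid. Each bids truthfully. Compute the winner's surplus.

Ordered from highest: Player L 59.1 > Player H 55.4 > Player M 54.5 > Player J 52.3 > Player K 27.6 > Player T 13.7.
Player L wins with the top bid and pays the second-highest, 55.4.
Surplus = 59.1 − 55.4 = 3.7.

Surplus = 3.7.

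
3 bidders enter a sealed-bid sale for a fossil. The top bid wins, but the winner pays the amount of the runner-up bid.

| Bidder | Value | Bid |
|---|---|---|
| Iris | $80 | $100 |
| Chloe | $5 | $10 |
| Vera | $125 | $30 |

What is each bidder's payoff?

Payoffs: Iris $50, Chloe $0, Vera $0.

Ordered from highest: Iris $100, then Vera $30, then Chloe $10.
Iris has the top bid and wins; the price is the second-highest bid, $30.
Iris's payoff = $80 − $30 = $50. All other bidders lose, so their payoff is 0.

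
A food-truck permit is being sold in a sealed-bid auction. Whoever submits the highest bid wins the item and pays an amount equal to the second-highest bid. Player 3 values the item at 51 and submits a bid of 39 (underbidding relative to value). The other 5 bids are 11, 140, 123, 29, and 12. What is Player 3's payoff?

Payoff = 0.

Highest competing bid: 140.
Player 3's bid 39 is not the highest, so Player 3 loses, pays nothing, and earns zero payoff.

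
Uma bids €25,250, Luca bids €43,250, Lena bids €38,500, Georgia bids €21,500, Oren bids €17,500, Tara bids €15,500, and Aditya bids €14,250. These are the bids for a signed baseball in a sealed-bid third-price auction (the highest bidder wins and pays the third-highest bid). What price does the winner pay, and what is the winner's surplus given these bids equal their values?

Bids in descending order: Luca €43,250 > Lena €38,500 > Uma €25,250 > Georgia €21,500 > Oren €17,500 > Tara €15,500 > Aditya €14,250.
Luca is the highest bidder, so Luca wins.
Under the third-price rule, the price is the third-highest bid: €25,250.
Surplus = €43,250 − €25,250 = €18,000.

Price €25,250; surplus €18,000.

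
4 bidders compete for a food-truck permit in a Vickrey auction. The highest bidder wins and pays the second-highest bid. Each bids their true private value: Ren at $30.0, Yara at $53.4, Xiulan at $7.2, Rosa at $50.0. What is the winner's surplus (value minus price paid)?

Bids in descending order: Yara $53.4 > Rosa $50.0 > Ren $30.0 > Xiulan $7.2.
Yara wins with the top bid and pays the second-highest, $50.0.
Surplus = $53.4 − $50.0 = $3.4.

Winner's surplus: $3.4.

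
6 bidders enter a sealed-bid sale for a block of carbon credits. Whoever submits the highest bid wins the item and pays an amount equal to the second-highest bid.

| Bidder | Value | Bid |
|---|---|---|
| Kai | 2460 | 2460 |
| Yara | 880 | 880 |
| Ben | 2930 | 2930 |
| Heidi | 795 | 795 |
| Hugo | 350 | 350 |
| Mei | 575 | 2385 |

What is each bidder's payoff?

Payoffs: Kai 0, Yara 0, Ben 470, Heidi 0, Hugo 0, Mei 0.

Ranking the bids: Ben 2930; Kai 2460; Mei 2385; Yara 880; Heidi 795; Hugo 350.
Ben has the top bid and wins; the price is the second-highest bid, 2460.
Ben's payoff = 2930 − 2460 = 470. All other bidders lose, so their payoff is 0.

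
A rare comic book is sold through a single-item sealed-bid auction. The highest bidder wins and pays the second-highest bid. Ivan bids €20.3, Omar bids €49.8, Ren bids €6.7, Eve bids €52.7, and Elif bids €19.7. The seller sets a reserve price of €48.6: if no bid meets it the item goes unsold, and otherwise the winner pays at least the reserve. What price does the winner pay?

The winner pays €49.8.

Sorted high to low: Eve €52.7 > Omar €49.8 > Ivan €20.3 > Elif €19.7 > Ren €6.7.
Eve has the highest bid, so Eve wins.
The second-highest bid is €49.8, which exceeds the reserve, so that sets the price.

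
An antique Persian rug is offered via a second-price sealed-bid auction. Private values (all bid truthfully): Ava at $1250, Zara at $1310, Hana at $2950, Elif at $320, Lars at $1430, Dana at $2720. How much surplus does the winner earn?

Winner's surplus: $230.

Sorted high to low: Hana $2950, then Dana $2720, then Lars $1430, then Zara $1310, then Ava $1250, then Elif $320.
Hana wins with the top bid and pays the second-highest, $2720.
Surplus = $2950 − $2720 = $230.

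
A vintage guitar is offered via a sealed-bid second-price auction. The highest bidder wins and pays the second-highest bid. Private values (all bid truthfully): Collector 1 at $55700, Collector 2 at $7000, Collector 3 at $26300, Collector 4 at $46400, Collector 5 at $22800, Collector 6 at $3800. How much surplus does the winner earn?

$9300

Ordered from highest: Collector 1 $55700, then Collector 4 $46400, then Collector 3 $26300, then Collector 5 $22800, then Collector 2 $7000, then Collector 6 $3800.
Collector 1 wins with the top bid and pays the second-highest, $46400.
Surplus = $55700 − $46400 = $9300.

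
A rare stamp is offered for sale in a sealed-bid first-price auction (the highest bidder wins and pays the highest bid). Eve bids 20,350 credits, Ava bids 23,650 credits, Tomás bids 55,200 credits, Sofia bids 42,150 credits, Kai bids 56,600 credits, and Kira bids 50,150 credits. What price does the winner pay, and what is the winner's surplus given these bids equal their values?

Bids in descending order: Kai 56,600 credits; Tomás 55,200 credits; Kira 50,150 credits; Sofia 42,150 credits; Ava 23,650 credits; Eve 20,350 credits.
Kai is the highest bidder, so Kai wins.
Under the first-price rule, the price is the highest bid: 56,600 credits.
Surplus = 56,600 credits − 56,600 credits = 0 credits.

The winner pays 56,600 credits for a surplus of 0 credits.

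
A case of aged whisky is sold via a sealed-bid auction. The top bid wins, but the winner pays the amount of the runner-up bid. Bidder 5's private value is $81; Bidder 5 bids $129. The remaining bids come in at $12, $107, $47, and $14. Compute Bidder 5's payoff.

Payoff = -$26.

Highest competing bid: $107.
Bidder 5's bid $129 is the highest overall, so Bidder 5 wins and pays the second-highest bid, $107.
Payoff = value − price = $81 − $107 = -$26.
Overbidding won the item at a price above value — truthful bidding would have avoided this loss.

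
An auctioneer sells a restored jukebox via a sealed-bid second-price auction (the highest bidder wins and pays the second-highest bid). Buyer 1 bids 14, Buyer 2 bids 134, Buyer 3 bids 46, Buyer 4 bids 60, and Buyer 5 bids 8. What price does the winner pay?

Bids in descending order: Buyer 2 134 > Buyer 4 60 > Buyer 3 46 > Buyer 1 14 > Buyer 5 8.
Buyer 2 is the highest bidder, so Buyer 2 wins.
Under the second-price rule, the price is the second-highest bid: 60.

Price paid: 60.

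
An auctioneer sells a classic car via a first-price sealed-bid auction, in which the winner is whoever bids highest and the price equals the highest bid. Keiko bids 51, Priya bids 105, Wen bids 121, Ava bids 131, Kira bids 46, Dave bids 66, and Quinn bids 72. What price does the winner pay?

The winner pays 131.

Ordered from highest: Ava 131 > Wen 121 > Priya 105 > Quinn 72 > Dave 66 > Keiko 51 > Kira 46.
Ava is the highest bidder, so Ava wins.
Under the first-price rule, the price is the highest bid: 131.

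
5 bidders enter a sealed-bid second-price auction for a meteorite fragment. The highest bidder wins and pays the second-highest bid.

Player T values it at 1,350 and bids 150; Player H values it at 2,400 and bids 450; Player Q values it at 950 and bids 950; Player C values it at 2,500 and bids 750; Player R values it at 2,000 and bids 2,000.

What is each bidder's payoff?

Ordered from highest: Player R 2,000 > Player Q 950 > Player C 750 > Player H 450 > Player T 150.
Player R has the top bid and wins; the price is the second-highest bid, 950.
Player R's payoff = 2,000 − 950 = 1,050. All other bidders lose, so their payoff is 0.

Player T 0, Player H 0, Player Q 0, Player C 0, Player R 1,050.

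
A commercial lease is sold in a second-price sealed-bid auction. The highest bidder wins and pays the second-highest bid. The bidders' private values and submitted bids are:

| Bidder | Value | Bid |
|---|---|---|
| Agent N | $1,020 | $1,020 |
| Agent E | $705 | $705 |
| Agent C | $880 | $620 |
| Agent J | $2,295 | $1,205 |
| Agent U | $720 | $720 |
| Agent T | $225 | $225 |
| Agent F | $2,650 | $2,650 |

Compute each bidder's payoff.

Payoffs: Agent N $0, Agent E $0, Agent C $0, Agent J $0, Agent U $0, Agent T $0, Agent F $1,445.

Ordered from highest: Agent F $2,650 > Agent J $1,205 > Agent N $1,020 > Agent U $720 > Agent E $705 > Agent C $620 > Agent T $225.
Agent F has the top bid and wins; the price is the second-highest bid, $1,205.
Agent F's payoff = $2,650 − $1,205 = $1,445. All other bidders lose, so their payoff is 0.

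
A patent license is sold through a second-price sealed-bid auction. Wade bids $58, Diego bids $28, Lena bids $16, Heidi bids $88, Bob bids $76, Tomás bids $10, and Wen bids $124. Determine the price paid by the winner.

Price paid: $88.

Sorted high to low: Wen $124, then Heidi $88, then Bob $76, then Wade $58, then Diego $28, then Lena $16, then Tomás $10.
Wen has the highest bid, so Wen wins.
The second-highest bid is $88, so that is what Wen pays.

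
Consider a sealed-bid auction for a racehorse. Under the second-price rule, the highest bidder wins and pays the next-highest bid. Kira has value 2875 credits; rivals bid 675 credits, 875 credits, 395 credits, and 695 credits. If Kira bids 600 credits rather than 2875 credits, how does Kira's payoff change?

Change in payoff: -2000 credits.

The highest competing bid is 875 credits.
Bidding truthfully at 2875 credits: Kira has the top bid, wins, and pays the second-highest bid 875 credits. Payoff = 2875 credits − 875 credits = 2000 credits.
Bidding 600 credits: the top bid is 875 credits (a rival), so Kira loses. Payoff = 0 credits.
Change = 0 credits − 2000 credits = -2000 credits.
Deviating from a truthful bid can only lose payoff in a second-price auction — never gain.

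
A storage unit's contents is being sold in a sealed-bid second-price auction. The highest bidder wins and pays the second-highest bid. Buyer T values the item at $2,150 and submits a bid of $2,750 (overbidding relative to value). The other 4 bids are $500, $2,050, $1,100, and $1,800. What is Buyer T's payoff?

Payoff = $100.

Highest competing bid: $2,050.
Buyer T's bid $2,750 is the highest overall, so Buyer T wins and pays the second-highest bid, $2,050.
Payoff = value − price = $2,150 − $2,050 = $100.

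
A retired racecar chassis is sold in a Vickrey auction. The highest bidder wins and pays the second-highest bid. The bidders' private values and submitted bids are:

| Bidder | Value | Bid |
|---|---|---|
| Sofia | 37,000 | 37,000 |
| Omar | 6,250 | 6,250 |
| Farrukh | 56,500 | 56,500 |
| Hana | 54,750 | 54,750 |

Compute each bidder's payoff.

Sofia 0, Omar 0, Farrukh 1,750, Hana 0.

Ranking the bids: Farrukh 56,500, then Hana 54,750, then Sofia 37,000, then Omar 6,250.
Farrukh has the top bid and wins; the price is the second-highest bid, 54,750.
Farrukh's payoff = 56,500 − 54,750 = 1,750. All other bidders lose, so their payoff is 0.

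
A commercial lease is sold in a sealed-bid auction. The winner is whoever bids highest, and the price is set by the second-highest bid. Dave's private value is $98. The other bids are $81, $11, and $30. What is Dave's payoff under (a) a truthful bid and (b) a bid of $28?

The highest competing bid is $81.
Bidding truthfully at $98: Dave has the top bid, wins, and pays the second-highest bid $81. Payoff = $98 − $81 = $17.
Bidding $28: the top bid is $81 (a rival), so Dave loses. Payoff = $0.
This is the dominant-strategy logic: truthful bidding weakly beats any alternative.

Truthful: $17; alternative: $0.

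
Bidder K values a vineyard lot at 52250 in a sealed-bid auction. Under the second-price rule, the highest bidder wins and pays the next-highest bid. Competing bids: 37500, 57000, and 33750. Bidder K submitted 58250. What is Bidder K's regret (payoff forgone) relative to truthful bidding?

Payoff forgone: 4750.

The highest competing bid is 57000.
Bidding truthfully at 52250: the top bid is 57000 (a rival), so Bidder K loses. Payoff = 0.
Bidding 58250: Bidder K has the top bid, wins, and pays the second-highest bid 57000. Payoff = 52250 − 57000 = -4750.
Regret = truthful payoff − actual payoff = 0 − -4750 = 4750.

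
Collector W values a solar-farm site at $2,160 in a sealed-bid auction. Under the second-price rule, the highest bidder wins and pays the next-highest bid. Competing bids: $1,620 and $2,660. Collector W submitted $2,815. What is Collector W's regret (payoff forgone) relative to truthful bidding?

The highest competing bid is $2,660.
Bidding truthfully at $2,160: the top bid is $2,660 (a rival), so Collector W loses. Payoff = $0.
Bidding $2,815: Collector W has the top bid, wins, and pays the second-highest bid $2,660. Payoff = $2,160 − $2,660 = -$500.
Regret = truthful payoff − actual payoff = $0 − -$500 = $500.

Payoff forgone: $500.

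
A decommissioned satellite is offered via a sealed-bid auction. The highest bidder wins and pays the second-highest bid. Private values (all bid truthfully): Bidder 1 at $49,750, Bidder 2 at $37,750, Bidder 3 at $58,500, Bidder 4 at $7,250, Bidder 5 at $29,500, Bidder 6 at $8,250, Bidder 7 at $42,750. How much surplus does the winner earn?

Sorted high to low: Bidder 3 $58,500, then Bidder 1 $49,750, then Bidder 7 $42,750, then Bidder 2 $37,750, then Bidder 5 $29,500, then Bidder 6 $8,250, then Bidder 4 $7,250.
Bidder 3 wins with the top bid and pays the second-highest, $49,750.
Surplus = $58,500 − $49,750 = $8,750.

$8,750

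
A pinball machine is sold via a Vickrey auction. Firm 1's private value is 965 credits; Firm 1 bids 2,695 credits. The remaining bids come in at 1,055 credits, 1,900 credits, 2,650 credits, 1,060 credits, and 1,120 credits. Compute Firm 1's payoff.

Highest competing bid: 2,650 credits.
Firm 1's bid 2,695 credits is the highest overall, so Firm 1 wins and pays the second-highest bid, 2,650 credits.
Payoff = value − price = 965 credits − 2,650 credits = -1,685 credits.

-1,685 credits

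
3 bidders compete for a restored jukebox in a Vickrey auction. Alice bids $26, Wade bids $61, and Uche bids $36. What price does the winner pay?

Price paid: $36.

Bids in descending order: Wade $61 > Uche $36 > Alice $26.
Wade has the highest bid, so Wade wins.
The second-highest bid is $36, so that is what Wade pays.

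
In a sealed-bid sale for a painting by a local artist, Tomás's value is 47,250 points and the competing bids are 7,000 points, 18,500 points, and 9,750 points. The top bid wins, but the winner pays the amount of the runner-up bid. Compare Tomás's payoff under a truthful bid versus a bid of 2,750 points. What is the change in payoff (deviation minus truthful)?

The highest competing bid is 18,500 points.
Bidding truthfully at 47,250 points: Tomás has the top bid, wins, and pays the second-highest bid 18,500 points. Payoff = 47,250 points − 18,500 points = 28,750 points.
Bidding 2,750 points: the top bid is 18,500 points (a rival), so Tomás loses. Payoff = 0 points.
Change = 0 points − 28,750 points = -28,750 points.
Deviating from a truthful bid can only lose payoff in a second-price auction — never gain.

-28,750 points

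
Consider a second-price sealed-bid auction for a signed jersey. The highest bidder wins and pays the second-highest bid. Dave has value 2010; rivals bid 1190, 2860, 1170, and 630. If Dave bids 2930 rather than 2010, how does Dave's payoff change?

-850

The highest competing bid is 2860.
Bidding truthfully at 2010: the top bid is 2860 (a rival), so Dave loses. Payoff = 0.
Bidding 2930: Dave has the top bid, wins, and pays the second-highest bid 2860. Payoff = 2010 − 2860 = -850.
Change = -850 − 0 = -850.
This is the dominant-strategy logic: truthful bidding weakly beats any alternative.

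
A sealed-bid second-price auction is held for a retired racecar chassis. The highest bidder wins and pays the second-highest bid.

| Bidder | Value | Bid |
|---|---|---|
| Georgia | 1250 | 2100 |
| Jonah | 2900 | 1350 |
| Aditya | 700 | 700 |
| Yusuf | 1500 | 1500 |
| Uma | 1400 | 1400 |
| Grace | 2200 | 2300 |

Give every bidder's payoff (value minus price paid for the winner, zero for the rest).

Payoffs: Georgia 0, Jonah 0, Aditya 0, Yusuf 0, Uma 0, Grace 100.

Sorted high to low: Grace 2300, then Georgia 2100, then Yusuf 1500, then Uma 1400, then Jonah 1350, then Aditya 700.
Grace has the top bid and wins; the price is the second-highest bid, 2100.
Grace's payoff = 2200 − 2100 = 100. All other bidders lose, so their payoff is 0.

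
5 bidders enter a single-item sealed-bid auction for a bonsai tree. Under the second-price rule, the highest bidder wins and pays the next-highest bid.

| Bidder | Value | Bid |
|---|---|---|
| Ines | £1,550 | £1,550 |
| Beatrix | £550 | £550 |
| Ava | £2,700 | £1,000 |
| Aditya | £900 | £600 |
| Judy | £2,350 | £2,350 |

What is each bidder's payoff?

Payoffs: Ines £0, Beatrix £0, Ava £0, Aditya £0, Judy £800.

Ranking the bids: Judy £2,350 > Ines £1,550 > Ava £1,000 > Aditya £600 > Beatrix £550.
Judy has the top bid and wins; the price is the second-highest bid, £1,550.
Judy's payoff = £2,350 − £1,550 = £800. All other bidders lose, so their payoff is 0.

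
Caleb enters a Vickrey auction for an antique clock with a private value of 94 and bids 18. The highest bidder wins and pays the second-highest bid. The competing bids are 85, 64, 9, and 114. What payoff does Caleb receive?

Highest competing bid: 114.
Caleb's bid 18 is not the highest, so Caleb loses, pays nothing, and earns zero payoff.

Payoff = 0.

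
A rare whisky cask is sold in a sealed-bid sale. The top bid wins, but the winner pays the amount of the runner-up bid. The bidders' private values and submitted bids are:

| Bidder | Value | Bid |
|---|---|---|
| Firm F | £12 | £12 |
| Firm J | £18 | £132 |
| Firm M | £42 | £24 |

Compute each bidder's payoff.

Ordered from highest: Firm J £132; Firm M £24; Firm F £12.
Firm J has the top bid and wins; the price is the second-highest bid, £24.
Firm J's payoff = £18 − £24 = -£6. All other bidders lose, so their payoff is 0.

Payoffs: Firm F £0, Firm J -£6, Firm M £0.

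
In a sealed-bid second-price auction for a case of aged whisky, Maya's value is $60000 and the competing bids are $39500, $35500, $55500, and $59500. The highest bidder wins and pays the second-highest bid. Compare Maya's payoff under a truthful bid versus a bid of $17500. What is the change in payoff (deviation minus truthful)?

The highest competing bid is $59500.
Bidding truthfully at $60000: Maya has the top bid, wins, and pays the second-highest bid $59500. Payoff = $60000 − $59500 = $500.
Bidding $17500: the top bid is $59500 (a rival), so Maya loses. Payoff = $0.
Change = $0 − $500 = -$500.

-$500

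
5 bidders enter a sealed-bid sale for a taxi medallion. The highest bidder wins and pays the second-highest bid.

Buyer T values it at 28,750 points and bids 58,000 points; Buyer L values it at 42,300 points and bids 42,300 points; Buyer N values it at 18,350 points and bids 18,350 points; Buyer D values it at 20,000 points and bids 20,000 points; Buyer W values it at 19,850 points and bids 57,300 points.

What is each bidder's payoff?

Ordered from highest: Buyer T 58,000 points, then Buyer W 57,300 points, then Buyer L 42,300 points, then Buyer D 20,000 points, then Buyer N 18,350 points.
Buyer T has the top bid and wins; the price is the second-highest bid, 57,300 points.
Buyer T's payoff = 28,750 points − 57,300 points = -28,550 points. All other bidders lose, so their payoff is 0.

Buyer T -28,550 points, Buyer L 0 points, Buyer N 0 points, Buyer D 0 points, Buyer W 0 points.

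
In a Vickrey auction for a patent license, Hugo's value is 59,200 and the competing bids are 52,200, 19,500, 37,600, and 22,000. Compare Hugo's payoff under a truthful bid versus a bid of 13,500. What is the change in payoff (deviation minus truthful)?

Payoff change: -7,000.

The highest competing bid is 52,200.
Bidding truthfully at 59,200: Hugo has the top bid, wins, and pays the second-highest bid 52,200. Payoff = 59,200 − 52,200 = 7,000.
Bidding 13,500: the top bid is 52,200 (a rival), so Hugo loses. Payoff = 0.
Change = 0 − 7,000 = -7,000.
Deviating from a truthful bid can only lose payoff in a second-price auction — never gain.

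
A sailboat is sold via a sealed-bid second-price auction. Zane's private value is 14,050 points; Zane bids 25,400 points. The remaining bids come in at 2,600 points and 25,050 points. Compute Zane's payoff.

Zane's payoff: -11,000 points.

Highest competing bid: 25,050 points.
Zane's bid 25,400 points is the highest overall, so Zane wins and pays the second-highest bid, 25,050 points.
Payoff = value − price = 14,050 points − 25,050 points = -11,000 points.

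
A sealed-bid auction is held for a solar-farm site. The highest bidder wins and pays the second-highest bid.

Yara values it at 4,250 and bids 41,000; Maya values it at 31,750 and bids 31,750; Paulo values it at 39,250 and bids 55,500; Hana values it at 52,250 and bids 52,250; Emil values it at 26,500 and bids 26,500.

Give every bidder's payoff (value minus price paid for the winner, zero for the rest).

Bids in descending order: Paulo 55,500, then Hana 52,250, then Yara 41,000, then Maya 31,750, then Emil 26,500.
Paulo has the top bid and wins; the price is the second-highest bid, 52,250.
Paulo's payoff = 39,250 − 52,250 = -13,000. All other bidders lose, so their payoff is 0.

Yara 0, Maya 0, Paulo -13,000, Hana 0, Emil 0.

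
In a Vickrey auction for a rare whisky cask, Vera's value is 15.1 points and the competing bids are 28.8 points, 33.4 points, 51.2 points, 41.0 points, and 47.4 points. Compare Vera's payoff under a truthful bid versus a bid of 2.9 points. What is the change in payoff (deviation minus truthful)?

The highest competing bid is 51.2 points.
Bidding truthfully at 15.1 points: the top bid is 51.2 points (a rival), so Vera loses. Payoff = 0.0 points.
Bidding 2.9 points: the top bid is 51.2 points (a rival), so Vera loses. Payoff = 0.0 points.
Change = 0.0 points − 0.0 points = 0.0 points.

Change in payoff: 0.0 points.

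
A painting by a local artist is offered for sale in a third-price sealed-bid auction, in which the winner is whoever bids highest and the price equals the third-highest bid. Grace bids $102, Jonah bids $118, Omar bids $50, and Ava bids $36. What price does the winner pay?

Sorted high to low: Jonah $118 > Grace $102 > Omar $50 > Ava $36.
Jonah is the highest bidder, so Jonah wins.
Under the third-price rule, the price is the third-highest bid: $50.

$50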